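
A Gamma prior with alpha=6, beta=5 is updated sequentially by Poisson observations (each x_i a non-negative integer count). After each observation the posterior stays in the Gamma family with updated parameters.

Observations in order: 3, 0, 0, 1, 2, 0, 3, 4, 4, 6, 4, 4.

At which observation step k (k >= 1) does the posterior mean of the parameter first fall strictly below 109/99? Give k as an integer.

k = 6

obs 1: x=3 → posterior Gamma(9, 6)
obs 2: x=0 → posterior Gamma(9, 7)
obs 3: x=0 → posterior Gamma(9, 8)
obs 4: x=1 → posterior Gamma(10, 9)
obs 5: x=2 → posterior Gamma(12, 10)
obs 6: x=0 → posterior Gamma(12, 11)
obs 7: x=3 → posterior Gamma(15, 12)
obs 8: x=4 → posterior Gamma(19, 13)
obs 9: x=4 → posterior Gamma(23, 14)
obs 10: x=6 → posterior Gamma(29, 15)
obs 11: x=4 → posterior Gamma(33, 16)
obs 12: x=4 → posterior Gamma(37, 17)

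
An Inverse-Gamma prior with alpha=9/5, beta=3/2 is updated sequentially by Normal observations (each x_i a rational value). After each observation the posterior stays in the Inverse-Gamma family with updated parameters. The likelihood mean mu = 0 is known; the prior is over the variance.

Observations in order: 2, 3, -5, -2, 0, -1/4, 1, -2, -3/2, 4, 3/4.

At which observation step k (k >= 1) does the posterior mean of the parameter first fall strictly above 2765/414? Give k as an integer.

k = 3

obs 1: x=2 → posterior Inverse-Gamma(23/10, 7/2)
obs 2: x=3 → posterior Inverse-Gamma(14/5, 8)
obs 3: x=-5 → posterior Inverse-Gamma(33/10, 41/2)
obs 4: x=-2 → posterior Inverse-Gamma(19/5, 45/2)
obs 5: x=0 → posterior Inverse-Gamma(43/10, 45/2)
obs 6: x=-1/4 → posterior Inverse-Gamma(24/5, 721/32)
obs 7: x=1 → posterior Inverse-Gamma(53/10, 737/32)
obs 8: x=-2 → posterior Inverse-Gamma(29/5, 801/32)
obs 9: x=-3/2 → posterior Inverse-Gamma(63/10, 837/32)
obs 10: x=4 → posterior Inverse-Gamma(34/5, 1093/32)
obs 11: x=3/4 → posterior Inverse-Gamma(73/10, 551/16)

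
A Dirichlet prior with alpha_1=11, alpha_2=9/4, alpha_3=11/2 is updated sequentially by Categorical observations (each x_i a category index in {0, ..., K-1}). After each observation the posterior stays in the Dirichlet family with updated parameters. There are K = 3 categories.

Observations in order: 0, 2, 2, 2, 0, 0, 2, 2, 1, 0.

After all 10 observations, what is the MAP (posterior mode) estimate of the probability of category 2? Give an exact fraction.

38/103

obs 1: x=0 → posterior Dirichlet(12, 9/4, 11/2)
obs 2: x=2 → posterior Dirichlet(12, 9/4, 13/2)
obs 3: x=2 → posterior Dirichlet(12, 9/4, 15/2)
obs 4: x=2 → posterior Dirichlet(12, 9/4, 17/2)
obs 5: x=0 → posterior Dirichlet(13, 9/4, 17/2)
obs 6: x=0 → posterior Dirichlet(14, 9/4, 17/2)
obs 7: x=2 → posterior Dirichlet(14, 9/4, 19/2)
obs 8: x=2 → posterior Dirichlet(14, 9/4, 21/2)
obs 9: x=1 → posterior Dirichlet(14, 13/4, 21/2)
obs 10: x=0 → posterior Dirichlet(15, 13/4, 21/2)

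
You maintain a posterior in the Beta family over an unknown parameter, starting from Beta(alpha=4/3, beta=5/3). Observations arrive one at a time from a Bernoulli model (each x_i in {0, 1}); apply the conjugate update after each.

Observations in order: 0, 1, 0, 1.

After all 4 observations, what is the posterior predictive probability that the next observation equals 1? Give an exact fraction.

obs 1: x=0 → posterior Beta(4/3, 8/3)
obs 2: x=1 → posterior Beta(7/3, 8/3)
obs 3: x=0 → posterior Beta(7/3, 11/3)
obs 4: x=1 → posterior Beta(10/3, 11/3)

10/21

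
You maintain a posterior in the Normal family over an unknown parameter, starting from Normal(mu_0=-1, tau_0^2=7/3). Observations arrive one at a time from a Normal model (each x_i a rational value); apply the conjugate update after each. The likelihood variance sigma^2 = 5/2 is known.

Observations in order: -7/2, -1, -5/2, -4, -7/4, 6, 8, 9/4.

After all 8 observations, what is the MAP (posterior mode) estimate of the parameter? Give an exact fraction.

34/127

obs 1: x=-7/2 → posterior Normal(-64/29, 35/29)
obs 2: x=-1 → posterior Normal(-78/43, 35/43)
obs 3: x=-5/2 → posterior Normal(-113/57, 35/57)
obs 4: x=-4 → posterior Normal(-169/71, 35/71)
obs 5: x=-7/4 → posterior Normal(-387/170, 7/17)
obs 6: x=6 → posterior Normal(-73/66, 35/99)
obs 7: x=8 → posterior Normal(5/226, 35/113)
obs 8: x=9/4 → posterior Normal(34/127, 35/127)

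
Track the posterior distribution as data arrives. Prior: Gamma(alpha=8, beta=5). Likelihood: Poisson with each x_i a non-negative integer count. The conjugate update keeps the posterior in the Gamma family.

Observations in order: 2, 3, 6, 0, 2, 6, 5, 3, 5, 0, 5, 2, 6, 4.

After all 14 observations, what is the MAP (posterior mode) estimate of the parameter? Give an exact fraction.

56/19

obs 1: x=2 → posterior Gamma(10, 6)
obs 2: x=3 → posterior Gamma(13, 7)
obs 3: x=6 → posterior Gamma(19, 8)
obs 4: x=0 → posterior Gamma(19, 9)
obs 5: x=2 → posterior Gamma(21, 10)
obs 6: x=6 → posterior Gamma(27, 11)
obs 7: x=5 → posterior Gamma(32, 12)
obs 8: x=3 → posterior Gamma(35, 13)
obs 9: x=5 → posterior Gamma(40, 14)
obs 10: x=0 → posterior Gamma(40, 15)
obs 11: x=5 → posterior Gamma(45, 16)
obs 12: x=2 → posterior Gamma(47, 17)
obs 13: x=6 → posterior Gamma(53, 18)
obs 14: x=4 → posterior Gamma(57, 19)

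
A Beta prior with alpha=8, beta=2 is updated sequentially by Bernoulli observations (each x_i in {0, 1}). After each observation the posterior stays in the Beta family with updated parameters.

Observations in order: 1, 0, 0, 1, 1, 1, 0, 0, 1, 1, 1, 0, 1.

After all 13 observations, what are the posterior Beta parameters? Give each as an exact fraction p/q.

alpha=16, beta=7

obs 1: x=1 → posterior Beta(9, 2)
obs 2: x=0 → posterior Beta(9, 3)
obs 3: x=0 → posterior Beta(9, 4)
obs 4: x=1 → posterior Beta(10, 4)
obs 5: x=1 → posterior Beta(11, 4)
obs 6: x=1 → posterior Beta(12, 4)
obs 7: x=0 → posterior Beta(12, 5)
obs 8: x=0 → posterior Beta(12, 6)
obs 9: x=1 → posterior Beta(13, 6)
obs 10: x=1 → posterior Beta(14, 6)
obs 11: x=1 → posterior Beta(15, 6)
obs 12: x=0 → posterior Beta(15, 7)
obs 13: x=1 → posterior Beta(16, 7)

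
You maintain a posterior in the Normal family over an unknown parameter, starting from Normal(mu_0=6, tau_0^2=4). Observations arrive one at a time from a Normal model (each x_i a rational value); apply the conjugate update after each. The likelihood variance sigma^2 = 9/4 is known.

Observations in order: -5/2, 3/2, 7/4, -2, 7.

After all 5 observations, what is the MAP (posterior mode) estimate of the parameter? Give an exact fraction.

obs 1: x=-5/2 → posterior Normal(14/25, 36/25)
obs 2: x=3/2 → posterior Normal(38/41, 36/41)
obs 3: x=7/4 → posterior Normal(22/19, 12/19)
obs 4: x=-2 → posterior Normal(34/73, 36/73)
obs 5: x=7 → posterior Normal(146/89, 36/89)

146/89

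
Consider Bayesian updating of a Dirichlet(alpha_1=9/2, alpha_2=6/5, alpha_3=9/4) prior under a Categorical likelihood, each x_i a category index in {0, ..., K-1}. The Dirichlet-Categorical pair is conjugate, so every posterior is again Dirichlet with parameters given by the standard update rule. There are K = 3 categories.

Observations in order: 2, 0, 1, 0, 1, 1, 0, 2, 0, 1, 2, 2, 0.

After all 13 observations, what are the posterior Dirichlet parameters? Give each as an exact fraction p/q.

obs 1: x=2 → posterior Dirichlet(9/2, 6/5, 13/4)
obs 2: x=0 → posterior Dirichlet(11/2, 6/5, 13/4)
obs 3: x=1 → posterior Dirichlet(11/2, 11/5, 13/4)
obs 4: x=0 → posterior Dirichlet(13/2, 11/5, 13/4)
obs 5: x=1 → posterior Dirichlet(13/2, 16/5, 13/4)
obs 6: x=1 → posterior Dirichlet(13/2, 21/5, 13/4)
obs 7: x=0 → posterior Dirichlet(15/2, 21/5, 13/4)
obs 8: x=2 → posterior Dirichlet(15/2, 21/5, 17/4)
obs 9: x=0 → posterior Dirichlet(17/2, 21/5, 17/4)
obs 10: x=1 → posterior Dirichlet(17/2, 26/5, 17/4)
obs 11: x=2 → posterior Dirichlet(17/2, 26/5, 21/4)
obs 12: x=2 → posterior Dirichlet(17/2, 26/5, 25/4)
obs 13: x=0 → posterior Dirichlet(19/2, 26/5, 25/4)

alpha_1=19/2, alpha_2=26/5, alpha_3=25/4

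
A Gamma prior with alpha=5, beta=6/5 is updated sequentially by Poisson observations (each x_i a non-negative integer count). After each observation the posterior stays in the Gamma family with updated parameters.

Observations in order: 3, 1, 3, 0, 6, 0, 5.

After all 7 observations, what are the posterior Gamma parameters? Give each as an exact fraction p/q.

alpha=23, beta=41/5

obs 1: x=3 → posterior Gamma(8, 11/5)
obs 2: x=1 → posterior Gamma(9, 16/5)
obs 3: x=3 → posterior Gamma(12, 21/5)
obs 4: x=0 → posterior Gamma(12, 26/5)
obs 5: x=6 → posterior Gamma(18, 31/5)
obs 6: x=0 → posterior Gamma(18, 36/5)
obs 7: x=5 → posterior Gamma(23, 41/5)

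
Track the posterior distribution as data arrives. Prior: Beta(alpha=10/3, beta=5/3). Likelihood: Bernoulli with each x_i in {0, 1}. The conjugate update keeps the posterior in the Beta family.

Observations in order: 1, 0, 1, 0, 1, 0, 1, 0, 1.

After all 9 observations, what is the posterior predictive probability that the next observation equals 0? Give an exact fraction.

17/42

obs 1: x=1 → posterior Beta(13/3, 5/3)
obs 2: x=0 → posterior Beta(13/3, 8/3)
obs 3: x=1 → posterior Beta(16/3, 8/3)
obs 4: x=0 → posterior Beta(16/3, 11/3)
obs 5: x=1 → posterior Beta(19/3, 11/3)
obs 6: x=0 → posterior Beta(19/3, 14/3)
obs 7: x=1 → posterior Beta(22/3, 14/3)
obs 8: x=0 → posterior Beta(22/3, 17/3)
obs 9: x=1 → posterior Beta(25/3, 17/3)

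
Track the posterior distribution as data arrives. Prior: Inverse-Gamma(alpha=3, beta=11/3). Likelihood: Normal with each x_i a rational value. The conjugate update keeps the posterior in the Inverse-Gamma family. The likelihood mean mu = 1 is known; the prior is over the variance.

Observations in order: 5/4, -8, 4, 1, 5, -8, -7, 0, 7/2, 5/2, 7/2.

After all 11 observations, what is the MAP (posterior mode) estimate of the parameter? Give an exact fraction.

13159/912

obs 1: x=5/4 → posterior Inverse-Gamma(7/2, 355/96)
obs 2: x=-8 → posterior Inverse-Gamma(4, 4243/96)
obs 3: x=4 → posterior Inverse-Gamma(9/2, 4675/96)
obs 4: x=1 → posterior Inverse-Gamma(5, 4675/96)
obs 5: x=5 → posterior Inverse-Gamma(11/2, 5443/96)
obs 6: x=-8 → posterior Inverse-Gamma(6, 9331/96)
obs 7: x=-7 → posterior Inverse-Gamma(13/2, 12403/96)
obs 8: x=0 → posterior Inverse-Gamma(7, 12451/96)
obs 9: x=7/2 → posterior Inverse-Gamma(15/2, 12751/96)
obs 10: x=5/2 → posterior Inverse-Gamma(8, 12859/96)
obs 11: x=7/2 → posterior Inverse-Gamma(17/2, 13159/96)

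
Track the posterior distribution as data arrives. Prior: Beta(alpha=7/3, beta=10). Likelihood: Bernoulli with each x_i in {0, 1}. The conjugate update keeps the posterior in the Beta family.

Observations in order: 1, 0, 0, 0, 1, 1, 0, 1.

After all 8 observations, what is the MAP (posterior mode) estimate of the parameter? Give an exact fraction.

16/55

obs 1: x=1 → posterior Beta(10/3, 10)
obs 2: x=0 → posterior Beta(10/3, 11)
obs 3: x=0 → posterior Beta(10/3, 12)
obs 4: x=0 → posterior Beta(10/3, 13)
obs 5: x=1 → posterior Beta(13/3, 13)
obs 6: x=1 → posterior Beta(16/3, 13)
obs 7: x=0 → posterior Beta(16/3, 14)
obs 8: x=1 → posterior Beta(19/3, 14)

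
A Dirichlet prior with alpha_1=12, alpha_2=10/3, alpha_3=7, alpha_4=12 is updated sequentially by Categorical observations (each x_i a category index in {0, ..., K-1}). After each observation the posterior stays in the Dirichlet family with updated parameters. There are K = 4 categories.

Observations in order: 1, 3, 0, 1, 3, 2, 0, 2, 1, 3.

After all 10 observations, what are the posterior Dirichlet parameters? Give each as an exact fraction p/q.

obs 1: x=1 → posterior Dirichlet(12, 13/3, 7, 12)
obs 2: x=3 → posterior Dirichlet(12, 13/3, 7, 13)
obs 3: x=0 → posterior Dirichlet(13, 13/3, 7, 13)
obs 4: x=1 → posterior Dirichlet(13, 16/3, 7, 13)
obs 5: x=3 → posterior Dirichlet(13, 16/3, 7, 14)
obs 6: x=2 → posterior Dirichlet(13, 16/3, 8, 14)
obs 7: x=0 → posterior Dirichlet(14, 16/3, 8, 14)
obs 8: x=2 → posterior Dirichlet(14, 16/3, 9, 14)
obs 9: x=1 → posterior Dirichlet(14, 19/3, 9, 14)
obs 10: x=3 → posterior Dirichlet(14, 19/3, 9, 15)

alpha_1=14, alpha_2=19/3, alpha_3=9, alpha_4=15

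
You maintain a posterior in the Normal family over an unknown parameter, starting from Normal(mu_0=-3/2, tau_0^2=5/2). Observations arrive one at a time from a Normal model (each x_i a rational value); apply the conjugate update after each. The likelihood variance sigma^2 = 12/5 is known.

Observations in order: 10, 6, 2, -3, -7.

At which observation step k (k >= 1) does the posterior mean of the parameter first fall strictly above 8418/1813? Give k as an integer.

k = 2

obs 1: x=10 → posterior Normal(214/49, 60/49)
obs 2: x=6 → posterior Normal(182/37, 30/37)
obs 3: x=2 → posterior Normal(46/11, 20/33)
obs 4: x=-3 → posterior Normal(339/124, 15/31)
obs 5: x=-7 → posterior Normal(164/149, 60/149)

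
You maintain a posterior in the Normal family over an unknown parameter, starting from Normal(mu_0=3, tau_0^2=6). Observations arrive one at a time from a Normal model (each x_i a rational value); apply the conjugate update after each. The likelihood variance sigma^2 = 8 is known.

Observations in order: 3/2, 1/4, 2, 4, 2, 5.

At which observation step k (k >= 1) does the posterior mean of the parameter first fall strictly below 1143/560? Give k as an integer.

k = 2

obs 1: x=3/2 → posterior Normal(33/14, 24/7)
obs 2: x=1/4 → posterior Normal(69/40, 12/5)
obs 3: x=2 → posterior Normal(93/52, 24/13)
obs 4: x=4 → posterior Normal(141/64, 3/2)
obs 5: x=2 → posterior Normal(165/76, 24/19)
obs 6: x=5 → posterior Normal(225/88, 12/11)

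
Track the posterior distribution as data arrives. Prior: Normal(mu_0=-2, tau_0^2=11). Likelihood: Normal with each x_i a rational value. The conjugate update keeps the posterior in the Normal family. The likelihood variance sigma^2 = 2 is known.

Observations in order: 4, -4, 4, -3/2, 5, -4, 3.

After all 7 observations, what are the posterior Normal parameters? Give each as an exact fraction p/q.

mu_0=135/158, tau_0^2=22/79

obs 1: x=4 → posterior Normal(40/13, 22/13)
obs 2: x=-4 → posterior Normal(-1/6, 11/12)
obs 3: x=4 → posterior Normal(8/7, 22/35)
obs 4: x=-3/2 → posterior Normal(47/92, 11/23)
obs 5: x=5 → posterior Normal(157/114, 22/57)
obs 6: x=-4 → posterior Normal(69/136, 11/34)
obs 7: x=3 → posterior Normal(135/158, 22/79)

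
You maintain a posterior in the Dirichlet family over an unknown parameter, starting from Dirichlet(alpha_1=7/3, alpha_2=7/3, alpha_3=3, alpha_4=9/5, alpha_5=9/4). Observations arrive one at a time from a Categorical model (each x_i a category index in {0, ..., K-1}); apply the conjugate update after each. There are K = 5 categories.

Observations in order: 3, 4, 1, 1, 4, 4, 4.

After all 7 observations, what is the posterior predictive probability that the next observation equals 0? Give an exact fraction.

140/1123

obs 1: x=3 → posterior Dirichlet(7/3, 7/3, 3, 14/5, 9/4)
obs 2: x=4 → posterior Dirichlet(7/3, 7/3, 3, 14/5, 13/4)
obs 3: x=1 → posterior Dirichlet(7/3, 10/3, 3, 14/5, 13/4)
obs 4: x=1 → posterior Dirichlet(7/3, 13/3, 3, 14/5, 13/4)
obs 5: x=4 → posterior Dirichlet(7/3, 13/3, 3, 14/5, 17/4)
obs 6: x=4 → posterior Dirichlet(7/3, 13/3, 3, 14/5, 21/4)
obs 7: x=4 → posterior Dirichlet(7/3, 13/3, 3, 14/5, 25/4)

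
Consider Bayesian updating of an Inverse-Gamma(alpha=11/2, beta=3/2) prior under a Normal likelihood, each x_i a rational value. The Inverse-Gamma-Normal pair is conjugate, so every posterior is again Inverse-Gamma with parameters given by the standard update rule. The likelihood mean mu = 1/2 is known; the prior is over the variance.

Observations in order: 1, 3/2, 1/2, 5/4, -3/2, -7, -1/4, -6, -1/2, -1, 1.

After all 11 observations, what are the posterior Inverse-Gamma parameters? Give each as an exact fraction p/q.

obs 1: x=1 → posterior Inverse-Gamma(6, 13/8)
obs 2: x=3/2 → posterior Inverse-Gamma(13/2, 17/8)
obs 3: x=1/2 → posterior Inverse-Gamma(7, 17/8)
obs 4: x=5/4 → posterior Inverse-Gamma(15/2, 77/32)
obs 5: x=-3/2 → posterior Inverse-Gamma(8, 141/32)
obs 6: x=-7 → posterior Inverse-Gamma(17/2, 1041/32)
obs 7: x=-1/4 → posterior Inverse-Gamma(9, 525/16)
obs 8: x=-6 → posterior Inverse-Gamma(19/2, 863/16)
obs 9: x=-1/2 → posterior Inverse-Gamma(10, 871/16)
obs 10: x=-1 → posterior Inverse-Gamma(21/2, 889/16)
obs 11: x=1 → posterior Inverse-Gamma(11, 891/16)

alpha=11, beta=891/16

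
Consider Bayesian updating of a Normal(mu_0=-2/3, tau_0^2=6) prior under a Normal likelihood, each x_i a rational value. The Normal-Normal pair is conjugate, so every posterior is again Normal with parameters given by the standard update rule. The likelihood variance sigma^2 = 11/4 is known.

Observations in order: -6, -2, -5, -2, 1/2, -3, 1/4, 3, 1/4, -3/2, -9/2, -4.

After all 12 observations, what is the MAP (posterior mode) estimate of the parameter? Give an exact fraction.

obs 1: x=-6 → posterior Normal(-454/105, 66/35)
obs 2: x=-2 → posterior Normal(-598/177, 66/59)
obs 3: x=-5 → posterior Normal(-958/249, 66/83)
obs 4: x=-2 → posterior Normal(-1102/321, 66/107)
obs 5: x=1/2 → posterior Normal(-1066/393, 66/131)
obs 6: x=-3 → posterior Normal(-1282/465, 66/155)
obs 7: x=1/4 → posterior Normal(-1264/537, 66/179)
obs 8: x=3 → posterior Normal(-1048/609, 66/203)
obs 9: x=1/4 → posterior Normal(-1030/681, 66/227)
obs 10: x=-3/2 → posterior Normal(-1138/753, 66/251)
obs 11: x=-9/2 → posterior Normal(-1462/825, 6/25)
obs 12: x=-4 → posterior Normal(-1750/897, 66/299)

-1750/897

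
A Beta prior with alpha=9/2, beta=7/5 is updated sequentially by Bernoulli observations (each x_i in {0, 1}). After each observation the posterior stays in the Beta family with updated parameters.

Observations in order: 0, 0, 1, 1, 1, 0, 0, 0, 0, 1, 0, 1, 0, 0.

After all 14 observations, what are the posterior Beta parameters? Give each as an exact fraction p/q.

obs 1: x=0 → posterior Beta(9/2, 12/5)
obs 2: x=0 → posterior Beta(9/2, 17/5)
obs 3: x=1 → posterior Beta(11/2, 17/5)
obs 4: x=1 → posterior Beta(13/2, 17/5)
obs 5: x=1 → posterior Beta(15/2, 17/5)
obs 6: x=0 → posterior Beta(15/2, 22/5)
obs 7: x=0 → posterior Beta(15/2, 27/5)
obs 8: x=0 → posterior Beta(15/2, 32/5)
obs 9: x=0 → posterior Beta(15/2, 37/5)
obs 10: x=1 → posterior Beta(17/2, 37/5)
obs 11: x=0 → posterior Beta(17/2, 42/5)
obs 12: x=1 → posterior Beta(19/2, 42/5)
obs 13: x=0 → posterior Beta(19/2, 47/5)
obs 14: x=0 → posterior Beta(19/2, 52/5)

alpha=19/2, beta=52/5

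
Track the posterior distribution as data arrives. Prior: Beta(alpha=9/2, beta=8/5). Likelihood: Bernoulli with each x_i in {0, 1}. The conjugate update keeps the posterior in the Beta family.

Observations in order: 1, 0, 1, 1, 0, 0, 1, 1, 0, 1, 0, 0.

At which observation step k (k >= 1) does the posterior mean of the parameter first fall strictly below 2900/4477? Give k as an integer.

k = 6

obs 1: x=1 → posterior Beta(11/2, 8/5)
obs 2: x=0 → posterior Beta(11/2, 13/5)
obs 3: x=1 → posterior Beta(13/2, 13/5)
obs 4: x=1 → posterior Beta(15/2, 13/5)
obs 5: x=0 → posterior Beta(15/2, 18/5)
obs 6: x=0 → posterior Beta(15/2, 23/5)
obs 7: x=1 → posterior Beta(17/2, 23/5)
obs 8: x=1 → posterior Beta(19/2, 23/5)
obs 9: x=0 → posterior Beta(19/2, 28/5)
obs 10: x=1 → posterior Beta(21/2, 28/5)
obs 11: x=0 → posterior Beta(21/2, 33/5)
obs 12: x=0 → posterior Beta(21/2, 38/5)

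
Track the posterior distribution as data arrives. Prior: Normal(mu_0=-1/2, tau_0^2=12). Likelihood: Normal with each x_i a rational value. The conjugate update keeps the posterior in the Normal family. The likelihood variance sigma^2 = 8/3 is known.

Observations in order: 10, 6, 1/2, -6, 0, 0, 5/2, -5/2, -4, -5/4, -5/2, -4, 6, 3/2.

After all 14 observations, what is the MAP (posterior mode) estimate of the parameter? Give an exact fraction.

221/512

obs 1: x=10 → posterior Normal(89/11, 24/11)
obs 2: x=6 → posterior Normal(143/20, 6/5)
obs 3: x=1/2 → posterior Normal(295/58, 24/29)
obs 4: x=-6 → posterior Normal(187/76, 12/19)
obs 5: x=0 → posterior Normal(187/94, 24/47)
obs 6: x=0 → posterior Normal(187/112, 3/7)
obs 7: x=5/2 → posterior Normal(116/65, 24/65)
obs 8: x=-5/2 → posterior Normal(187/148, 12/37)
obs 9: x=-4 → posterior Normal(115/166, 24/83)
obs 10: x=-5/4 → posterior Normal(185/368, 6/23)
obs 11: x=-5/2 → posterior Normal(95/404, 24/101)
obs 12: x=-4 → posterior Normal(-49/440, 12/55)
obs 13: x=6 → posterior Normal(167/476, 24/119)
obs 14: x=3/2 → posterior Normal(221/512, 3/16)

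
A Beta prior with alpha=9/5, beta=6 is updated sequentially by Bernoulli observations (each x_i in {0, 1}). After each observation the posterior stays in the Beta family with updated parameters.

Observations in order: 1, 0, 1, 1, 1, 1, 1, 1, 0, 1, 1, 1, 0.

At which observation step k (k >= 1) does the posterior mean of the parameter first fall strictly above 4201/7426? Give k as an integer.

k = 11

obs 1: x=1 → posterior Beta(14/5, 6)
obs 2: x=0 → posterior Beta(14/5, 7)
obs 3: x=1 → posterior Beta(19/5, 7)
obs 4: x=1 → posterior Beta(24/5, 7)
obs 5: x=1 → posterior Beta(29/5, 7)
obs 6: x=1 → posterior Beta(34/5, 7)
obs 7: x=1 → posterior Beta(39/5, 7)
obs 8: x=1 → posterior Beta(44/5, 7)
obs 9: x=0 → posterior Beta(44/5, 8)
obs 10: x=1 → posterior Beta(49/5, 8)
obs 11: x=1 → posterior Beta(54/5, 8)
obs 12: x=1 → posterior Beta(59/5, 8)
obs 13: x=0 → posterior Beta(59/5, 9)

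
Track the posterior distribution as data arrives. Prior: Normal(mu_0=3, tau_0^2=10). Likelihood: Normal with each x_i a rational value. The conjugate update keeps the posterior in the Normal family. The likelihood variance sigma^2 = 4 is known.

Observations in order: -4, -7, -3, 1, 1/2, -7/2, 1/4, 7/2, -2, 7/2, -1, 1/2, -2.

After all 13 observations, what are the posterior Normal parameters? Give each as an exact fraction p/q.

obs 1: x=-4 → posterior Normal(-2, 20/7)
obs 2: x=-7 → posterior Normal(-49/12, 5/3)
obs 3: x=-3 → posterior Normal(-64/17, 20/17)
obs 4: x=1 → posterior Normal(-59/22, 10/11)
obs 5: x=1/2 → posterior Normal(-113/54, 20/27)
obs 6: x=-7/2 → posterior Normal(-37/16, 5/8)
obs 7: x=1/4 → posterior Normal(-291/148, 20/37)
obs 8: x=7/2 → posterior Normal(-221/168, 10/21)
obs 9: x=-2 → posterior Normal(-261/188, 20/47)
obs 10: x=7/2 → posterior Normal(-191/208, 5/13)
obs 11: x=-1 → posterior Normal(-211/228, 20/57)
obs 12: x=1/2 → posterior Normal(-201/248, 10/31)
obs 13: x=-2 → posterior Normal(-241/268, 20/67)

mu_0=-241/268, tau_0^2=20/67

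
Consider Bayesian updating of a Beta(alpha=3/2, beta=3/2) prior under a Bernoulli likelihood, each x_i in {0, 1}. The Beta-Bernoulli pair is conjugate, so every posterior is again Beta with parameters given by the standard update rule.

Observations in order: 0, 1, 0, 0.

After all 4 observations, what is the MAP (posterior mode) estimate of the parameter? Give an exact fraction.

obs 1: x=0 → posterior Beta(3/2, 5/2)
obs 2: x=1 → posterior Beta(5/2, 5/2)
obs 3: x=0 → posterior Beta(5/2, 7/2)
obs 4: x=0 → posterior Beta(5/2, 9/2)

3/10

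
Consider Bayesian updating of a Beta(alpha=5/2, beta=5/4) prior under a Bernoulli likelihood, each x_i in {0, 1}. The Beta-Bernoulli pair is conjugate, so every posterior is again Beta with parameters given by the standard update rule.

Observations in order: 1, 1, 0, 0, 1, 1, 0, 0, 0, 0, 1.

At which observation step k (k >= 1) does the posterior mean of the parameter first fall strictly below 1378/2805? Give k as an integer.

k = 10

obs 1: x=1 → posterior Beta(7/2, 5/4)
obs 2: x=1 → posterior Beta(9/2, 5/4)
obs 3: x=0 → posterior Beta(9/2, 9/4)
obs 4: x=0 → posterior Beta(9/2, 13/4)
obs 5: x=1 → posterior Beta(11/2, 13/4)
obs 6: x=1 → posterior Beta(13/2, 13/4)
obs 7: x=0 → posterior Beta(13/2, 17/4)
obs 8: x=0 → posterior Beta(13/2, 21/4)
obs 9: x=0 → posterior Beta(13/2, 25/4)
obs 10: x=0 → posterior Beta(13/2, 29/4)
obs 11: x=1 → posterior Beta(15/2, 29/4)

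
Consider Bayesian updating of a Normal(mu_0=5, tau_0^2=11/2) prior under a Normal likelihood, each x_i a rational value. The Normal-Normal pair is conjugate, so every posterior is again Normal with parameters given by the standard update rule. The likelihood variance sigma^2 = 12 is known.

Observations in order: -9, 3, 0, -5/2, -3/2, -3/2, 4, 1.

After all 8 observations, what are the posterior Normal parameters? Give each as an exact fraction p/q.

obs 1: x=-9 → posterior Normal(3/5, 132/35)
obs 2: x=3 → posterior Normal(27/23, 66/23)
obs 3: x=0 → posterior Normal(18/19, 44/19)
obs 4: x=-5/2 → posterior Normal(53/136, 33/17)
obs 5: x=-3/2 → posterior Normal(10/79, 132/79)
obs 6: x=-3/2 → posterior Normal(-13/180, 22/15)
obs 7: x=4 → posterior Normal(75/202, 132/101)
obs 8: x=1 → posterior Normal(97/224, 33/28)

mu_0=97/224, tau_0^2=33/28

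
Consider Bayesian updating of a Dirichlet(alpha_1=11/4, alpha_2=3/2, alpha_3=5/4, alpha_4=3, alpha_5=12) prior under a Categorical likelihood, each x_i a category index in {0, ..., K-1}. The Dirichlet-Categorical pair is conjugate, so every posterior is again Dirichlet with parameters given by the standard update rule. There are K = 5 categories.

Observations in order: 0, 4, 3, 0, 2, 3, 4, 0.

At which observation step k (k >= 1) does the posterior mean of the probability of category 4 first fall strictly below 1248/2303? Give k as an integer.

k = 4

obs 1: x=0 → posterior Dirichlet(15/4, 3/2, 5/4, 3, 12)
obs 2: x=4 → posterior Dirichlet(15/4, 3/2, 5/4, 3, 13)
obs 3: x=3 → posterior Dirichlet(15/4, 3/2, 5/4, 4, 13)
obs 4: x=0 → posterior Dirichlet(19/4, 3/2, 5/4, 4, 13)
obs 5: x=2 → posterior Dirichlet(19/4, 3/2, 9/4, 4, 13)
obs 6: x=3 → posterior Dirichlet(19/4, 3/2, 9/4, 5, 13)
obs 7: x=4 → posterior Dirichlet(19/4, 3/2, 9/4, 5, 14)
obs 8: x=0 → posterior Dirichlet(23/4, 3/2, 9/4, 5, 14)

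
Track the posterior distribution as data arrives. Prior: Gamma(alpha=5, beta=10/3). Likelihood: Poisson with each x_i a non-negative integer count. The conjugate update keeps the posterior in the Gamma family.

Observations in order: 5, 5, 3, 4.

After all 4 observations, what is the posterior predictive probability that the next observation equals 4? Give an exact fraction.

obs 1: x=5 → posterior Gamma(10, 13/3)
obs 2: x=5 → posterior Gamma(15, 16/3)
obs 3: x=3 → posterior Gamma(18, 19/3)
obs 4: x=4 → posterior Gamma(22, 22/3)

13993762981649902779458962612813824/88817841970012523233890533447265625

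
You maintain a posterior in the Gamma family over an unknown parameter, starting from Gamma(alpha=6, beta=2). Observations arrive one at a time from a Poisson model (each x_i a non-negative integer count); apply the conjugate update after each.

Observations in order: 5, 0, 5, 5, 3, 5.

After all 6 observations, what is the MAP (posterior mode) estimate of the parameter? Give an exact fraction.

7/2

obs 1: x=5 → posterior Gamma(11, 3)
obs 2: x=0 → posterior Gamma(11, 4)
obs 3: x=5 → posterior Gamma(16, 5)
obs 4: x=5 → posterior Gamma(21, 6)
obs 5: x=3 → posterior Gamma(24, 7)
obs 6: x=5 → posterior Gamma(29, 8)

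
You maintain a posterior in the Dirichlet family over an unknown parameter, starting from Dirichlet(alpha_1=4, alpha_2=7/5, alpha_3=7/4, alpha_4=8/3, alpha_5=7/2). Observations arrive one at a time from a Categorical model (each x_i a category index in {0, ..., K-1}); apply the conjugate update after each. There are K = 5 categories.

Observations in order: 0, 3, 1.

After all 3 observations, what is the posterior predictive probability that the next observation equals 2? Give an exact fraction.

obs 1: x=0 → posterior Dirichlet(5, 7/5, 7/4, 8/3, 7/2)
obs 2: x=3 → posterior Dirichlet(5, 7/5, 7/4, 11/3, 7/2)
obs 3: x=1 → posterior Dirichlet(5, 12/5, 7/4, 11/3, 7/2)

105/979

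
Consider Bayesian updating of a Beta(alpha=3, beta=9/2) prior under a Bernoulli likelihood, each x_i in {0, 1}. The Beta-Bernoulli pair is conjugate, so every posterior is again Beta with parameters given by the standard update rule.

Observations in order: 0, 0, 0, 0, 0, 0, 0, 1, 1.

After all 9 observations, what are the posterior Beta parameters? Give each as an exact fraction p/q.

obs 1: x=0 → posterior Beta(3, 11/2)
obs 2: x=0 → posterior Beta(3, 13/2)
obs 3: x=0 → posterior Beta(3, 15/2)
obs 4: x=0 → posterior Beta(3, 17/2)
obs 5: x=0 → posterior Beta(3, 19/2)
obs 6: x=0 → posterior Beta(3, 21/2)
obs 7: x=0 → posterior Beta(3, 23/2)
obs 8: x=1 → posterior Beta(4, 23/2)
obs 9: x=1 → posterior Beta(5, 23/2)

alpha=5, beta=23/2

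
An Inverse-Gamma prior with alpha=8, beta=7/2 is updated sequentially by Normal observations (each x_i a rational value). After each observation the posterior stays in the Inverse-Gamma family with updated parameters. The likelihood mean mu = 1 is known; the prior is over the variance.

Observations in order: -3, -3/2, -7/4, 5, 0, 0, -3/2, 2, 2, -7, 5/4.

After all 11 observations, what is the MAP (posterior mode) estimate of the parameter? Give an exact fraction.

1017/232

obs 1: x=-3 → posterior Inverse-Gamma(17/2, 23/2)
obs 2: x=-3/2 → posterior Inverse-Gamma(9, 117/8)
obs 3: x=-7/4 → posterior Inverse-Gamma(19/2, 589/32)
obs 4: x=5 → posterior Inverse-Gamma(10, 845/32)
obs 5: x=0 → posterior Inverse-Gamma(21/2, 861/32)
obs 6: x=0 → posterior Inverse-Gamma(11, 877/32)
obs 7: x=-3/2 → posterior Inverse-Gamma(23/2, 977/32)
obs 8: x=2 → posterior Inverse-Gamma(12, 993/32)
obs 9: x=2 → posterior Inverse-Gamma(25/2, 1009/32)
obs 10: x=-7 → posterior Inverse-Gamma(13, 2033/32)
obs 11: x=5/4 → posterior Inverse-Gamma(27/2, 1017/16)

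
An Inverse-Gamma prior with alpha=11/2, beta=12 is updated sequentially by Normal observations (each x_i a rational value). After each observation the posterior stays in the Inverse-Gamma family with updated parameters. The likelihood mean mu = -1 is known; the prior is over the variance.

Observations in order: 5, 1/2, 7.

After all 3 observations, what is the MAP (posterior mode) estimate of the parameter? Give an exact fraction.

obs 1: x=5 → posterior Inverse-Gamma(6, 30)
obs 2: x=1/2 → posterior Inverse-Gamma(13/2, 249/8)
obs 3: x=7 → posterior Inverse-Gamma(7, 505/8)

505/64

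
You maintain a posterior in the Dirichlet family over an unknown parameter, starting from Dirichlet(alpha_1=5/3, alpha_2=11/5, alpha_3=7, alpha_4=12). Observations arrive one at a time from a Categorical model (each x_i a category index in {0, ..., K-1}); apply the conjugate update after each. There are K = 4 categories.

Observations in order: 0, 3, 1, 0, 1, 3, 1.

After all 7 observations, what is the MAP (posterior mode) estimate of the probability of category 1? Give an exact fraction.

obs 1: x=0 → posterior Dirichlet(8/3, 11/5, 7, 12)
obs 2: x=3 → posterior Dirichlet(8/3, 11/5, 7, 13)
obs 3: x=1 → posterior Dirichlet(8/3, 16/5, 7, 13)
obs 4: x=0 → posterior Dirichlet(11/3, 16/5, 7, 13)
obs 5: x=1 → posterior Dirichlet(11/3, 21/5, 7, 13)
obs 6: x=3 → posterior Dirichlet(11/3, 21/5, 7, 14)
obs 7: x=1 → posterior Dirichlet(11/3, 26/5, 7, 14)

63/388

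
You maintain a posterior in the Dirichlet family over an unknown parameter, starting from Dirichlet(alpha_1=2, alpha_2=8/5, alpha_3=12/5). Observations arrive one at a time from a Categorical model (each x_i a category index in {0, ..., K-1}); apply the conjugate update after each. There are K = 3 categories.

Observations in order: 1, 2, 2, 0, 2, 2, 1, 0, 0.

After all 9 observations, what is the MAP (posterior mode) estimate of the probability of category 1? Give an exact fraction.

obs 1: x=1 → posterior Dirichlet(2, 13/5, 12/5)
obs 2: x=2 → posterior Dirichlet(2, 13/5, 17/5)
obs 3: x=2 → posterior Dirichlet(2, 13/5, 22/5)
obs 4: x=0 → posterior Dirichlet(3, 13/5, 22/5)
obs 5: x=2 → posterior Dirichlet(3, 13/5, 27/5)
obs 6: x=2 → posterior Dirichlet(3, 13/5, 32/5)
obs 7: x=1 → posterior Dirichlet(3, 18/5, 32/5)
obs 8: x=0 → posterior Dirichlet(4, 18/5, 32/5)
obs 9: x=0 → posterior Dirichlet(5, 18/5, 32/5)

13/60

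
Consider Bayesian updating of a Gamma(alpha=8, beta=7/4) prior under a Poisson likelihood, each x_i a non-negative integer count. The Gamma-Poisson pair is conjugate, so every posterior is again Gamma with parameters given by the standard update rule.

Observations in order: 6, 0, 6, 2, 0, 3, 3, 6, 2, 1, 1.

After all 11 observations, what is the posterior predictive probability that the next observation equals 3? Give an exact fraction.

9764131190688334856280529752398185873172901175937286773680794788888064/45279358459987221964618849268287351617276826800662092864513397216796875

obs 1: x=6 → posterior Gamma(14, 11/4)
obs 2: x=0 → posterior Gamma(14, 15/4)
obs 3: x=6 → posterior Gamma(20, 19/4)
obs 4: x=2 → posterior Gamma(22, 23/4)
obs 5: x=0 → posterior Gamma(22, 27/4)
obs 6: x=3 → posterior Gamma(25, 31/4)
obs 7: x=3 → posterior Gamma(28, 35/4)
obs 8: x=6 → posterior Gamma(34, 39/4)
obs 9: x=2 → posterior Gamma(36, 43/4)
obs 10: x=1 → posterior Gamma(37, 47/4)
obs 11: x=1 → posterior Gamma(38, 51/4)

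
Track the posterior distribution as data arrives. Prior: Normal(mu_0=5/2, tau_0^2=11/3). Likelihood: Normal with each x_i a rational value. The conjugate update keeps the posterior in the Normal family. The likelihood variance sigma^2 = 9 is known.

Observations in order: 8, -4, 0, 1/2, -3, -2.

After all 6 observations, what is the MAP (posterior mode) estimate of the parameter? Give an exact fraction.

obs 1: x=8 → posterior Normal(311/76, 99/38)
obs 2: x=-4 → posterior Normal(223/98, 99/49)
obs 3: x=0 → posterior Normal(223/120, 33/20)
obs 4: x=1/2 → posterior Normal(117/71, 99/71)
obs 5: x=-3 → posterior Normal(42/41, 99/82)
obs 6: x=-2 → posterior Normal(2/3, 33/31)

2/3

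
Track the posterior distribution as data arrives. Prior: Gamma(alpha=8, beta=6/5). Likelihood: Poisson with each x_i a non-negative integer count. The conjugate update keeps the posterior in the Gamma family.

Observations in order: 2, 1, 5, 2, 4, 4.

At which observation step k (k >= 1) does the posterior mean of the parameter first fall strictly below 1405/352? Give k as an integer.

k = 2

obs 1: x=2 → posterior Gamma(10, 11/5)
obs 2: x=1 → posterior Gamma(11, 16/5)
obs 3: x=5 → posterior Gamma(16, 21/5)
obs 4: x=2 → posterior Gamma(18, 26/5)
obs 5: x=4 → posterior Gamma(22, 31/5)
obs 6: x=4 → posterior Gamma(26, 36/5)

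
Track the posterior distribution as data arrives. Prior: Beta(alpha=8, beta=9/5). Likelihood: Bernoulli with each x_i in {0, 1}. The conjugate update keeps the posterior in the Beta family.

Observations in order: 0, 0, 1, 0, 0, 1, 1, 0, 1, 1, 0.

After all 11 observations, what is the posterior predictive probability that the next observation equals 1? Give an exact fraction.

5/8

obs 1: x=0 → posterior Beta(8, 14/5)
obs 2: x=0 → posterior Beta(8, 19/5)
obs 3: x=1 → posterior Beta(9, 19/5)
obs 4: x=0 → posterior Beta(9, 24/5)
obs 5: x=0 → posterior Beta(9, 29/5)
obs 6: x=1 → posterior Beta(10, 29/5)
obs 7: x=1 → posterior Beta(11, 29/5)
obs 8: x=0 → posterior Beta(11, 34/5)
obs 9: x=1 → posterior Beta(12, 34/5)
obs 10: x=1 → posterior Beta(13, 34/5)
obs 11: x=0 → posterior Beta(13, 39/5)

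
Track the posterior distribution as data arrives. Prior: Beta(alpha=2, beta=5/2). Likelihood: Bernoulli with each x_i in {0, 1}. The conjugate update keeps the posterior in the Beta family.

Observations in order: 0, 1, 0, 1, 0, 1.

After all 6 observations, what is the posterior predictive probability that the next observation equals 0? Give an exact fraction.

obs 1: x=0 → posterior Beta(2, 7/2)
obs 2: x=1 → posterior Beta(3, 7/2)
obs 3: x=0 → posterior Beta(3, 9/2)
obs 4: x=1 → posterior Beta(4, 9/2)
obs 5: x=0 → posterior Beta(4, 11/2)
obs 6: x=1 → posterior Beta(5, 11/2)

11/21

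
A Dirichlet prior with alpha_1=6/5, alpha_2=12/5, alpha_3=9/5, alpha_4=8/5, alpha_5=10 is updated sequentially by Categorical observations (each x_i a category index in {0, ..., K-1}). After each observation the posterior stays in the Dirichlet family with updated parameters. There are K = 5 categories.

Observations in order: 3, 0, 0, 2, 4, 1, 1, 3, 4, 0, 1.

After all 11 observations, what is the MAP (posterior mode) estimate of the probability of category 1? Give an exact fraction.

obs 1: x=3 → posterior Dirichlet(6/5, 12/5, 9/5, 13/5, 10)
obs 2: x=0 → posterior Dirichlet(11/5, 12/5, 9/5, 13/5, 10)
obs 3: x=0 → posterior Dirichlet(16/5, 12/5, 9/5, 13/5, 10)
obs 4: x=2 → posterior Dirichlet(16/5, 12/5, 14/5, 13/5, 10)
obs 5: x=4 → posterior Dirichlet(16/5, 12/5, 14/5, 13/5, 11)
obs 6: x=1 → posterior Dirichlet(16/5, 17/5, 14/5, 13/5, 11)
obs 7: x=1 → posterior Dirichlet(16/5, 22/5, 14/5, 13/5, 11)
obs 8: x=3 → posterior Dirichlet(16/5, 22/5, 14/5, 18/5, 11)
obs 9: x=4 → posterior Dirichlet(16/5, 22/5, 14/5, 18/5, 12)
obs 10: x=0 → posterior Dirichlet(21/5, 22/5, 14/5, 18/5, 12)
obs 11: x=1 → posterior Dirichlet(21/5, 27/5, 14/5, 18/5, 12)

22/115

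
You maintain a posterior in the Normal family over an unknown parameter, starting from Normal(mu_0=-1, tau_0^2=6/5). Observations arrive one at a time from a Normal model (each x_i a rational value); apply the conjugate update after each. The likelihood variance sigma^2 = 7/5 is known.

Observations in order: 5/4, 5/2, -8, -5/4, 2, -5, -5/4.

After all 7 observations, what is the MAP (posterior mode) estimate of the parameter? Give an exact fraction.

obs 1: x=5/4 → posterior Normal(1/26, 42/65)
obs 2: x=5/2 → posterior Normal(31/38, 42/95)
obs 3: x=-8 → posterior Normal(-13/10, 42/125)
obs 4: x=-5/4 → posterior Normal(-40/31, 42/155)
obs 5: x=2 → posterior Normal(-28/37, 42/185)
obs 6: x=-5 → posterior Normal(-58/43, 42/215)
obs 7: x=-5/4 → posterior Normal(-131/98, 6/35)

-131/98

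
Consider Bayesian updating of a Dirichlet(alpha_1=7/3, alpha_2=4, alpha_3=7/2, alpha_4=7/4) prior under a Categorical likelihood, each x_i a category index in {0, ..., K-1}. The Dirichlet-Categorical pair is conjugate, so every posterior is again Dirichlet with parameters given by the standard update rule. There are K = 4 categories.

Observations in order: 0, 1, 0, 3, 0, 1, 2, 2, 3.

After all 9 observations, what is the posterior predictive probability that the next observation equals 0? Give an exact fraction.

64/247

obs 1: x=0 → posterior Dirichlet(10/3, 4, 7/2, 7/4)
obs 2: x=1 → posterior Dirichlet(10/3, 5, 7/2, 7/4)
obs 3: x=0 → posterior Dirichlet(13/3, 5, 7/2, 7/4)
obs 4: x=3 → posterior Dirichlet(13/3, 5, 7/2, 11/4)
obs 5: x=0 → posterior Dirichlet(16/3, 5, 7/2, 11/4)
obs 6: x=1 → posterior Dirichlet(16/3, 6, 7/2, 11/4)
obs 7: x=2 → posterior Dirichlet(16/3, 6, 9/2, 11/4)
obs 8: x=2 → posterior Dirichlet(16/3, 6, 11/2, 11/4)
obs 9: x=3 → posterior Dirichlet(16/3, 6, 11/2, 15/4)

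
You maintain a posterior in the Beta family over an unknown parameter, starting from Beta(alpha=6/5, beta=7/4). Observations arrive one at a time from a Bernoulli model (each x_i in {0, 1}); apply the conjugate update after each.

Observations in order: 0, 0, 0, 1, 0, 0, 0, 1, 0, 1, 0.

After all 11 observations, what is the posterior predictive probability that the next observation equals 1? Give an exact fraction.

obs 1: x=0 → posterior Beta(6/5, 11/4)
obs 2: x=0 → posterior Beta(6/5, 15/4)
obs 3: x=0 → posterior Beta(6/5, 19/4)
obs 4: x=1 → posterior Beta(11/5, 19/4)
obs 5: x=0 → posterior Beta(11/5, 23/4)
obs 6: x=0 → posterior Beta(11/5, 27/4)
obs 7: x=0 → posterior Beta(11/5, 31/4)
obs 8: x=1 → posterior Beta(16/5, 31/4)
obs 9: x=0 → posterior Beta(16/5, 35/4)
obs 10: x=1 → posterior Beta(21/5, 35/4)
obs 11: x=0 → posterior Beta(21/5, 39/4)

28/93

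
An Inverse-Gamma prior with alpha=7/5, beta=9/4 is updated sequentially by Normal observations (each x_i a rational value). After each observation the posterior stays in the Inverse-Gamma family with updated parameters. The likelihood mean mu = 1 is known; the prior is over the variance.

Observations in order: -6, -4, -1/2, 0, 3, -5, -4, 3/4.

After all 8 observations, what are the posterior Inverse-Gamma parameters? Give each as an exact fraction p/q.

alpha=27/5, beta=2349/32

obs 1: x=-6 → posterior Inverse-Gamma(19/10, 107/4)
obs 2: x=-4 → posterior Inverse-Gamma(12/5, 157/4)
obs 3: x=-1/2 → posterior Inverse-Gamma(29/10, 323/8)
obs 4: x=0 → posterior Inverse-Gamma(17/5, 327/8)
obs 5: x=3 → posterior Inverse-Gamma(39/10, 343/8)
obs 6: x=-5 → posterior Inverse-Gamma(22/5, 487/8)
obs 7: x=-4 → posterior Inverse-Gamma(49/10, 587/8)
obs 8: x=3/4 → posterior Inverse-Gamma(27/5, 2349/32)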